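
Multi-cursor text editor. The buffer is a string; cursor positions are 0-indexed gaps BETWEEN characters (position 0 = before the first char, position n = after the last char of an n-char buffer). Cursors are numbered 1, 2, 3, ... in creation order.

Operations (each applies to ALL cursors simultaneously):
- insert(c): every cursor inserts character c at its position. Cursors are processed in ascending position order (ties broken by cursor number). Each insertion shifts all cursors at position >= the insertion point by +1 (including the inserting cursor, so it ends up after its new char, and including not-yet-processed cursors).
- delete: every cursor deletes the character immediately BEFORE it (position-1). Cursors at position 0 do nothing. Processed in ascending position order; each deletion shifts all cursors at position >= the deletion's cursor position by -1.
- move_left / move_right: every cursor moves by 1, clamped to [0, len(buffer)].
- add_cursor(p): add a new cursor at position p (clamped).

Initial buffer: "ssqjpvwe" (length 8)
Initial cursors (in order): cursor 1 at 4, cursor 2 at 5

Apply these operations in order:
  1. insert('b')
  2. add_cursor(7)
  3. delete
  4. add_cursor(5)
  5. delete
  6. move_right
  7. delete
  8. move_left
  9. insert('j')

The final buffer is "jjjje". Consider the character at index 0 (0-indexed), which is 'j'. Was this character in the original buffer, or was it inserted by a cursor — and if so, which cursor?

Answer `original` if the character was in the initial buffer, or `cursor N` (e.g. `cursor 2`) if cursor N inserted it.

Answer: cursor 1

Derivation:
After op 1 (insert('b')): buffer="ssqjbpbvwe" (len 10), cursors c1@5 c2@7, authorship ....1.2...
After op 2 (add_cursor(7)): buffer="ssqjbpbvwe" (len 10), cursors c1@5 c2@7 c3@7, authorship ....1.2...
After op 3 (delete): buffer="ssqjvwe" (len 7), cursors c1@4 c2@4 c3@4, authorship .......
After op 4 (add_cursor(5)): buffer="ssqjvwe" (len 7), cursors c1@4 c2@4 c3@4 c4@5, authorship .......
After op 5 (delete): buffer="swe" (len 3), cursors c1@1 c2@1 c3@1 c4@1, authorship ...
After op 6 (move_right): buffer="swe" (len 3), cursors c1@2 c2@2 c3@2 c4@2, authorship ...
After op 7 (delete): buffer="e" (len 1), cursors c1@0 c2@0 c3@0 c4@0, authorship .
After op 8 (move_left): buffer="e" (len 1), cursors c1@0 c2@0 c3@0 c4@0, authorship .
After op 9 (insert('j')): buffer="jjjje" (len 5), cursors c1@4 c2@4 c3@4 c4@4, authorship 1234.
Authorship (.=original, N=cursor N): 1 2 3 4 .
Index 0: author = 1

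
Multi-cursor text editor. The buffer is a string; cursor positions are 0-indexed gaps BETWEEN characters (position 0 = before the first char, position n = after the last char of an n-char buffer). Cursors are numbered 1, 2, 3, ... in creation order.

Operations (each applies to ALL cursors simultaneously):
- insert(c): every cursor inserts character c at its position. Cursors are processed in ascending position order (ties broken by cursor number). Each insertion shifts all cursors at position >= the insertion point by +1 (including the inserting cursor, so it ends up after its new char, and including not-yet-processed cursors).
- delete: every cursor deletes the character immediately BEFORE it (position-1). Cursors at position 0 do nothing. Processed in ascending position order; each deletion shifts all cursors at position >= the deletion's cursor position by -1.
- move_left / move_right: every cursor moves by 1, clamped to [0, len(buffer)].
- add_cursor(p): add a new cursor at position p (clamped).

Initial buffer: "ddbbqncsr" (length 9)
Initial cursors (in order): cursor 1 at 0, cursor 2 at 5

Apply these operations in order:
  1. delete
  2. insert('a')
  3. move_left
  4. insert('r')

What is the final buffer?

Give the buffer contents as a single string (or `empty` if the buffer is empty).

Answer: raddbbrancsr

Derivation:
After op 1 (delete): buffer="ddbbncsr" (len 8), cursors c1@0 c2@4, authorship ........
After op 2 (insert('a')): buffer="addbbancsr" (len 10), cursors c1@1 c2@6, authorship 1....2....
After op 3 (move_left): buffer="addbbancsr" (len 10), cursors c1@0 c2@5, authorship 1....2....
After op 4 (insert('r')): buffer="raddbbrancsr" (len 12), cursors c1@1 c2@7, authorship 11....22....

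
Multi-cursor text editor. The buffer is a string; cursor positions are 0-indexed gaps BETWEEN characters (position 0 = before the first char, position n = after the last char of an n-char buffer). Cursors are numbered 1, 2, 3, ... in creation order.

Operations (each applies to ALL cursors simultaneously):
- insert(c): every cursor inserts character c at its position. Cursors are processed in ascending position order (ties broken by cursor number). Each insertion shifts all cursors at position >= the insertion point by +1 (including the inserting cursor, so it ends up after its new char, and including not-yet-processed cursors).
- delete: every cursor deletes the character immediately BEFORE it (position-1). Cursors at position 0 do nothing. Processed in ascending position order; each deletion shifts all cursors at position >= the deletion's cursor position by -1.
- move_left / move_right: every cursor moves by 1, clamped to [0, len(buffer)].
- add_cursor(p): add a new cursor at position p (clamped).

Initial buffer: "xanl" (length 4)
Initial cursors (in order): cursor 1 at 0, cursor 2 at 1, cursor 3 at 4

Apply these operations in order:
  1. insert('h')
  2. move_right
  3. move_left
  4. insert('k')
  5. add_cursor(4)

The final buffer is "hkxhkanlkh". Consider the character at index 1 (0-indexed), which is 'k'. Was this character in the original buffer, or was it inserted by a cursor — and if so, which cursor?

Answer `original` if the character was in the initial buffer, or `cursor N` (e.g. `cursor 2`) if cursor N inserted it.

After op 1 (insert('h')): buffer="hxhanlh" (len 7), cursors c1@1 c2@3 c3@7, authorship 1.2...3
After op 2 (move_right): buffer="hxhanlh" (len 7), cursors c1@2 c2@4 c3@7, authorship 1.2...3
After op 3 (move_left): buffer="hxhanlh" (len 7), cursors c1@1 c2@3 c3@6, authorship 1.2...3
After op 4 (insert('k')): buffer="hkxhkanlkh" (len 10), cursors c1@2 c2@5 c3@9, authorship 11.22...33
After op 5 (add_cursor(4)): buffer="hkxhkanlkh" (len 10), cursors c1@2 c4@4 c2@5 c3@9, authorship 11.22...33
Authorship (.=original, N=cursor N): 1 1 . 2 2 . . . 3 3
Index 1: author = 1

Answer: cursor 1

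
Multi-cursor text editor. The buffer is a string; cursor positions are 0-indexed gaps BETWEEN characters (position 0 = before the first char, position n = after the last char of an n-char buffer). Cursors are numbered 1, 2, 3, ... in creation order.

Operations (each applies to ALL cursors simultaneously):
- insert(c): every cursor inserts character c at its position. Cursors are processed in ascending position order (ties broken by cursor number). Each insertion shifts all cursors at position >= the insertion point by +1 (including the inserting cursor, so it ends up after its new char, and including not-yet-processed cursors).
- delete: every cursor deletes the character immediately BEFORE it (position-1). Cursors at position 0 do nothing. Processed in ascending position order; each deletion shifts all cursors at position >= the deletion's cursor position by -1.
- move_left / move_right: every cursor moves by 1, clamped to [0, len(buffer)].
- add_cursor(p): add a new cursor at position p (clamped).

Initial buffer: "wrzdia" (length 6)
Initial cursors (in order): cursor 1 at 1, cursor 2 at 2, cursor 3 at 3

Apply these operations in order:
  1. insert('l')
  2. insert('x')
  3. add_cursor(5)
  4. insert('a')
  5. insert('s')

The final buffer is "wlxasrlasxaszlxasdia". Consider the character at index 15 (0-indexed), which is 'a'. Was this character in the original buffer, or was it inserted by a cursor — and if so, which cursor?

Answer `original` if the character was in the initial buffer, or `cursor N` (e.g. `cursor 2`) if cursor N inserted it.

Answer: cursor 3

Derivation:
After op 1 (insert('l')): buffer="wlrlzldia" (len 9), cursors c1@2 c2@4 c3@6, authorship .1.2.3...
After op 2 (insert('x')): buffer="wlxrlxzlxdia" (len 12), cursors c1@3 c2@6 c3@9, authorship .11.22.33...
After op 3 (add_cursor(5)): buffer="wlxrlxzlxdia" (len 12), cursors c1@3 c4@5 c2@6 c3@9, authorship .11.22.33...
After op 4 (insert('a')): buffer="wlxarlaxazlxadia" (len 16), cursors c1@4 c4@7 c2@9 c3@13, authorship .111.2422.333...
After op 5 (insert('s')): buffer="wlxasrlasxaszlxasdia" (len 20), cursors c1@5 c4@9 c2@12 c3@17, authorship .1111.244222.3333...
Authorship (.=original, N=cursor N): . 1 1 1 1 . 2 4 4 2 2 2 . 3 3 3 3 . . .
Index 15: author = 3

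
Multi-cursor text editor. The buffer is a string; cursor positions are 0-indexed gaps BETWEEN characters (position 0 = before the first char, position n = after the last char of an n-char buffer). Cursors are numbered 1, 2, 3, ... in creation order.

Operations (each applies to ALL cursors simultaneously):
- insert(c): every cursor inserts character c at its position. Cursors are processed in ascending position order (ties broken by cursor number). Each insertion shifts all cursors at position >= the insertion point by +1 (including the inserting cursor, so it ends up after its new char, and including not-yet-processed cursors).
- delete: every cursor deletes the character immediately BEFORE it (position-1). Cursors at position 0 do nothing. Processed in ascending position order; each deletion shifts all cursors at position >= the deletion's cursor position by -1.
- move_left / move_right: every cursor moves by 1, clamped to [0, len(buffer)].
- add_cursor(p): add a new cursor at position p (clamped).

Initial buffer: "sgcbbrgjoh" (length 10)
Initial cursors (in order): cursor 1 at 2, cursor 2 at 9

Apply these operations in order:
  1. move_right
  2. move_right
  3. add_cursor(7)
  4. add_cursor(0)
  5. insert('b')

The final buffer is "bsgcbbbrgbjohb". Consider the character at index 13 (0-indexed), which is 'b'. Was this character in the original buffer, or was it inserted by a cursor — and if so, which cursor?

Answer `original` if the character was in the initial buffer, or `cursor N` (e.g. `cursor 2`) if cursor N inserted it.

Answer: cursor 2

Derivation:
After op 1 (move_right): buffer="sgcbbrgjoh" (len 10), cursors c1@3 c2@10, authorship ..........
After op 2 (move_right): buffer="sgcbbrgjoh" (len 10), cursors c1@4 c2@10, authorship ..........
After op 3 (add_cursor(7)): buffer="sgcbbrgjoh" (len 10), cursors c1@4 c3@7 c2@10, authorship ..........
After op 4 (add_cursor(0)): buffer="sgcbbrgjoh" (len 10), cursors c4@0 c1@4 c3@7 c2@10, authorship ..........
After op 5 (insert('b')): buffer="bsgcbbbrgbjohb" (len 14), cursors c4@1 c1@6 c3@10 c2@14, authorship 4....1...3...2
Authorship (.=original, N=cursor N): 4 . . . . 1 . . . 3 . . . 2
Index 13: author = 2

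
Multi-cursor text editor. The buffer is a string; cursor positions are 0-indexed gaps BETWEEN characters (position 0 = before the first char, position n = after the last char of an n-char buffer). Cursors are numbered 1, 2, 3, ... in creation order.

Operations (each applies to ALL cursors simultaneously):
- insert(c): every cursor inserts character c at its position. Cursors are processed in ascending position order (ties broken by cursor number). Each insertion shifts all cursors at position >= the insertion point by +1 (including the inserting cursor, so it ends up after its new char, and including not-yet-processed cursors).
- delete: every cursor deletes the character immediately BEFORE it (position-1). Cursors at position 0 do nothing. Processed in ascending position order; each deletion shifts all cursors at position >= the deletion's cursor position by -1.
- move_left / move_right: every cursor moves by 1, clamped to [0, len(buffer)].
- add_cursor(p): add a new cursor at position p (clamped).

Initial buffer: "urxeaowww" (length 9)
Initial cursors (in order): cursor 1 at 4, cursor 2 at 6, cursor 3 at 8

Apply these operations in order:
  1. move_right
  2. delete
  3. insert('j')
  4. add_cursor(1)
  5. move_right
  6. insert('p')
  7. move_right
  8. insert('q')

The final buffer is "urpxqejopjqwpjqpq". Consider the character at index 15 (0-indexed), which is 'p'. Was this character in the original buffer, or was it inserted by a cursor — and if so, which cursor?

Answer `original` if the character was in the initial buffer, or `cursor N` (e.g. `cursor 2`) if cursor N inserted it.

After op 1 (move_right): buffer="urxeaowww" (len 9), cursors c1@5 c2@7 c3@9, authorship .........
After op 2 (delete): buffer="urxeow" (len 6), cursors c1@4 c2@5 c3@6, authorship ......
After op 3 (insert('j')): buffer="urxejojwj" (len 9), cursors c1@5 c2@7 c3@9, authorship ....1.2.3
After op 4 (add_cursor(1)): buffer="urxejojwj" (len 9), cursors c4@1 c1@5 c2@7 c3@9, authorship ....1.2.3
After op 5 (move_right): buffer="urxejojwj" (len 9), cursors c4@2 c1@6 c2@8 c3@9, authorship ....1.2.3
After op 6 (insert('p')): buffer="urpxejopjwpjp" (len 13), cursors c4@3 c1@8 c2@11 c3@13, authorship ..4..1.12.233
After op 7 (move_right): buffer="urpxejopjwpjp" (len 13), cursors c4@4 c1@9 c2@12 c3@13, authorship ..4..1.12.233
After op 8 (insert('q')): buffer="urpxqejopjqwpjqpq" (len 17), cursors c4@5 c1@11 c2@15 c3@17, authorship ..4.4.1.121.23233
Authorship (.=original, N=cursor N): . . 4 . 4 . 1 . 1 2 1 . 2 3 2 3 3
Index 15: author = 3

Answer: cursor 3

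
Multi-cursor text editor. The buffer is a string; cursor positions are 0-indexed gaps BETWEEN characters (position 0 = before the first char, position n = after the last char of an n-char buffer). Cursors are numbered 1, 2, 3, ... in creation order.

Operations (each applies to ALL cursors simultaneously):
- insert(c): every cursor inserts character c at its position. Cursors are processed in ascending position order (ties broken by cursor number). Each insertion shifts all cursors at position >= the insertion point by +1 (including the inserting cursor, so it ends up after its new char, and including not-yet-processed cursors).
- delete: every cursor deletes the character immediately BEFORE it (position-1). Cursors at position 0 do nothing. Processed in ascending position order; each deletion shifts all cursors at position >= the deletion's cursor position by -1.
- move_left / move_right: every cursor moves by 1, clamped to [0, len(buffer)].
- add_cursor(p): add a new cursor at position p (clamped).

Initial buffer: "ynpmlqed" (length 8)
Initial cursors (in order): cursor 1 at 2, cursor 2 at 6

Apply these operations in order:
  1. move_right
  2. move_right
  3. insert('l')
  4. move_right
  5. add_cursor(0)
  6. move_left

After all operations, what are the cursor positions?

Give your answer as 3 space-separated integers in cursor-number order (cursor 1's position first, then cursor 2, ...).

After op 1 (move_right): buffer="ynpmlqed" (len 8), cursors c1@3 c2@7, authorship ........
After op 2 (move_right): buffer="ynpmlqed" (len 8), cursors c1@4 c2@8, authorship ........
After op 3 (insert('l')): buffer="ynpmllqedl" (len 10), cursors c1@5 c2@10, authorship ....1....2
After op 4 (move_right): buffer="ynpmllqedl" (len 10), cursors c1@6 c2@10, authorship ....1....2
After op 5 (add_cursor(0)): buffer="ynpmllqedl" (len 10), cursors c3@0 c1@6 c2@10, authorship ....1....2
After op 6 (move_left): buffer="ynpmllqedl" (len 10), cursors c3@0 c1@5 c2@9, authorship ....1....2

Answer: 5 9 0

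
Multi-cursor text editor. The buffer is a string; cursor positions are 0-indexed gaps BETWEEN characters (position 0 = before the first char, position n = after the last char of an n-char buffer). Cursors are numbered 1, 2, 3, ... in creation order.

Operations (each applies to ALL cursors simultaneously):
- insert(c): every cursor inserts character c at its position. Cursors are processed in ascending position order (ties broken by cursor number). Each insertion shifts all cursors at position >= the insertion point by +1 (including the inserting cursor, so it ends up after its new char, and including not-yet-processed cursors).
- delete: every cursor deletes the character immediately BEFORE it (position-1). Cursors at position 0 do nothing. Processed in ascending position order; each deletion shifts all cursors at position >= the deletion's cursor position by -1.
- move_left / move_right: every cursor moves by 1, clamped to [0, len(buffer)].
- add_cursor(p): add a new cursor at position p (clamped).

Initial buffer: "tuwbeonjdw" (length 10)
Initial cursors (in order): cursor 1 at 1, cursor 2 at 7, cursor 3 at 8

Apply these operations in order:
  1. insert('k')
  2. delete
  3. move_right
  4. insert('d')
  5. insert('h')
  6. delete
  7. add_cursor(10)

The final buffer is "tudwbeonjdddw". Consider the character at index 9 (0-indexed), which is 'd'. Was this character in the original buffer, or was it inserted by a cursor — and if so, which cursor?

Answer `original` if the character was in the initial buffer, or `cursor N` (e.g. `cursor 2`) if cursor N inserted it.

After op 1 (insert('k')): buffer="tkuwbeonkjkdw" (len 13), cursors c1@2 c2@9 c3@11, authorship .1......2.3..
After op 2 (delete): buffer="tuwbeonjdw" (len 10), cursors c1@1 c2@7 c3@8, authorship ..........
After op 3 (move_right): buffer="tuwbeonjdw" (len 10), cursors c1@2 c2@8 c3@9, authorship ..........
After op 4 (insert('d')): buffer="tudwbeonjdddw" (len 13), cursors c1@3 c2@10 c3@12, authorship ..1......2.3.
After op 5 (insert('h')): buffer="tudhwbeonjdhddhw" (len 16), cursors c1@4 c2@12 c3@15, authorship ..11......22.33.
After op 6 (delete): buffer="tudwbeonjdddw" (len 13), cursors c1@3 c2@10 c3@12, authorship ..1......2.3.
After op 7 (add_cursor(10)): buffer="tudwbeonjdddw" (len 13), cursors c1@3 c2@10 c4@10 c3@12, authorship ..1......2.3.
Authorship (.=original, N=cursor N): . . 1 . . . . . . 2 . 3 .
Index 9: author = 2

Answer: cursor 2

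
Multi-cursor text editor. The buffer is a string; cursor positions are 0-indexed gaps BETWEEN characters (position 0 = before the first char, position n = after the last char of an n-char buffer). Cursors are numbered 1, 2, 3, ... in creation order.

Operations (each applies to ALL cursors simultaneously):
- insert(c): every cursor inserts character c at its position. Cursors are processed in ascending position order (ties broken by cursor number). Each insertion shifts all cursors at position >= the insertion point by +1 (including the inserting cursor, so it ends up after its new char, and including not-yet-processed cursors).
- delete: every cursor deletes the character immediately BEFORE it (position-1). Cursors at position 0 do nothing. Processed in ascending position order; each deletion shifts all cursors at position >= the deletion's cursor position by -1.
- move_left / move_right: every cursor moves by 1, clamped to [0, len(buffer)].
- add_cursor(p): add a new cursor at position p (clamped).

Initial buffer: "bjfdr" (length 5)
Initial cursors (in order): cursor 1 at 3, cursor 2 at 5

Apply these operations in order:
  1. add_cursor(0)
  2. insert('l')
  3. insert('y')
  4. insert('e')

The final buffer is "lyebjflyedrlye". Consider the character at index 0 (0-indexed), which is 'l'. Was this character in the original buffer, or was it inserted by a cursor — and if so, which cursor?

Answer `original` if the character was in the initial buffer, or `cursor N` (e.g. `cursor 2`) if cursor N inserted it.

Answer: cursor 3

Derivation:
After op 1 (add_cursor(0)): buffer="bjfdr" (len 5), cursors c3@0 c1@3 c2@5, authorship .....
After op 2 (insert('l')): buffer="lbjfldrl" (len 8), cursors c3@1 c1@5 c2@8, authorship 3...1..2
After op 3 (insert('y')): buffer="lybjflydrly" (len 11), cursors c3@2 c1@7 c2@11, authorship 33...11..22
After op 4 (insert('e')): buffer="lyebjflyedrlye" (len 14), cursors c3@3 c1@9 c2@14, authorship 333...111..222
Authorship (.=original, N=cursor N): 3 3 3 . . . 1 1 1 . . 2 2 2
Index 0: author = 3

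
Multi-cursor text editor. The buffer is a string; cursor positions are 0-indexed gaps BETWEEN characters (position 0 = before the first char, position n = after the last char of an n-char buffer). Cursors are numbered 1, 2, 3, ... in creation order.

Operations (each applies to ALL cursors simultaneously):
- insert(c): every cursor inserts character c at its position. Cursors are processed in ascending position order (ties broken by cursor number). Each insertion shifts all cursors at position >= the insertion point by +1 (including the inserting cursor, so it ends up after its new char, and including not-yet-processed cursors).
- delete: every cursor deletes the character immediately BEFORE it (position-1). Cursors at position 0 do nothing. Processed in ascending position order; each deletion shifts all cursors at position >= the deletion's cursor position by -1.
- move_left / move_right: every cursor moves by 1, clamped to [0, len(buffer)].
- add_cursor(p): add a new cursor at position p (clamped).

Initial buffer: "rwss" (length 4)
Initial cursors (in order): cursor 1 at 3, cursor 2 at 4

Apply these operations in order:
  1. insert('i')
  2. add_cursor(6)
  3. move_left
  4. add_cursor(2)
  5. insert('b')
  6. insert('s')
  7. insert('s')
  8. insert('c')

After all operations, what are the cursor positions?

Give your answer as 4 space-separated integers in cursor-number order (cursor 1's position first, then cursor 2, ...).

Answer: 11 21 21 6

Derivation:
After op 1 (insert('i')): buffer="rwsisi" (len 6), cursors c1@4 c2@6, authorship ...1.2
After op 2 (add_cursor(6)): buffer="rwsisi" (len 6), cursors c1@4 c2@6 c3@6, authorship ...1.2
After op 3 (move_left): buffer="rwsisi" (len 6), cursors c1@3 c2@5 c3@5, authorship ...1.2
After op 4 (add_cursor(2)): buffer="rwsisi" (len 6), cursors c4@2 c1@3 c2@5 c3@5, authorship ...1.2
After op 5 (insert('b')): buffer="rwbsbisbbi" (len 10), cursors c4@3 c1@5 c2@9 c3@9, authorship ..4.11.232
After op 6 (insert('s')): buffer="rwbssbsisbbssi" (len 14), cursors c4@4 c1@7 c2@13 c3@13, authorship ..44.111.23232
After op 7 (insert('s')): buffer="rwbsssbssisbbssssi" (len 18), cursors c4@5 c1@9 c2@17 c3@17, authorship ..444.1111.2323232
After op 8 (insert('c')): buffer="rwbsscsbsscisbbsssscci" (len 22), cursors c4@6 c1@11 c2@21 c3@21, authorship ..4444.11111.232323232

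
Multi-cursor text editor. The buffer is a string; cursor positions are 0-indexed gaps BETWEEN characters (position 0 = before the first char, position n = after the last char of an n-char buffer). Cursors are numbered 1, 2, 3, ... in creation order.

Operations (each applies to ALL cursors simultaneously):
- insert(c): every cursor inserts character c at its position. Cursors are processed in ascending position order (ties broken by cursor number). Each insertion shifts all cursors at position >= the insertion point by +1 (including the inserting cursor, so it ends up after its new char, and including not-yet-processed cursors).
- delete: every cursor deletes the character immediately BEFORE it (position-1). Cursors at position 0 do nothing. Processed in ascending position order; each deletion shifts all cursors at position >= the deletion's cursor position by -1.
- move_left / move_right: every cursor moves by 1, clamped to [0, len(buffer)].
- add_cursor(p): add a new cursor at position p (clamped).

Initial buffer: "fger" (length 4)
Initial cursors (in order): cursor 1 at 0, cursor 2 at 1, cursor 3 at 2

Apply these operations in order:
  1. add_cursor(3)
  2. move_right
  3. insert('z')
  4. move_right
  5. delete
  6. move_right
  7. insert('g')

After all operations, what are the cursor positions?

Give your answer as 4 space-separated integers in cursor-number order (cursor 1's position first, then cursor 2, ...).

Answer: 4 8 8 8

Derivation:
After op 1 (add_cursor(3)): buffer="fger" (len 4), cursors c1@0 c2@1 c3@2 c4@3, authorship ....
After op 2 (move_right): buffer="fger" (len 4), cursors c1@1 c2@2 c3@3 c4@4, authorship ....
After op 3 (insert('z')): buffer="fzgzezrz" (len 8), cursors c1@2 c2@4 c3@6 c4@8, authorship .1.2.3.4
After op 4 (move_right): buffer="fzgzezrz" (len 8), cursors c1@3 c2@5 c3@7 c4@8, authorship .1.2.3.4
After op 5 (delete): buffer="fzzz" (len 4), cursors c1@2 c2@3 c3@4 c4@4, authorship .123
After op 6 (move_right): buffer="fzzz" (len 4), cursors c1@3 c2@4 c3@4 c4@4, authorship .123
After op 7 (insert('g')): buffer="fzzgzggg" (len 8), cursors c1@4 c2@8 c3@8 c4@8, authorship .1213234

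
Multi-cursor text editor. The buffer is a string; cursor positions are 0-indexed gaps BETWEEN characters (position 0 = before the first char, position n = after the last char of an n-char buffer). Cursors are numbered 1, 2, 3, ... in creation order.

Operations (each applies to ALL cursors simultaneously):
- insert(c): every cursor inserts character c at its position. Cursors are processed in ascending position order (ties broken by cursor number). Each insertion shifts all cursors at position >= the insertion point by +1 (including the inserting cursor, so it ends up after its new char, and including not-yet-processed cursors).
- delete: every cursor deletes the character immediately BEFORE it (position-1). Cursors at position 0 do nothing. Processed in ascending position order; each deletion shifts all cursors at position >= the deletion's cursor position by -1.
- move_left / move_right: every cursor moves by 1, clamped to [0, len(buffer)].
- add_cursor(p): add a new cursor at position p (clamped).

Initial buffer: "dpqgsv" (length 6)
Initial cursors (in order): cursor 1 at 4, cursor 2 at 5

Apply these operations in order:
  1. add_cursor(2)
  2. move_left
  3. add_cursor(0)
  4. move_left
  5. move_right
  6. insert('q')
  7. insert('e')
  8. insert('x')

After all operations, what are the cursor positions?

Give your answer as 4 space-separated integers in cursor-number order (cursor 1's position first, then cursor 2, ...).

Answer: 12 16 7 7

Derivation:
After op 1 (add_cursor(2)): buffer="dpqgsv" (len 6), cursors c3@2 c1@4 c2@5, authorship ......
After op 2 (move_left): buffer="dpqgsv" (len 6), cursors c3@1 c1@3 c2@4, authorship ......
After op 3 (add_cursor(0)): buffer="dpqgsv" (len 6), cursors c4@0 c3@1 c1@3 c2@4, authorship ......
After op 4 (move_left): buffer="dpqgsv" (len 6), cursors c3@0 c4@0 c1@2 c2@3, authorship ......
After op 5 (move_right): buffer="dpqgsv" (len 6), cursors c3@1 c4@1 c1@3 c2@4, authorship ......
After op 6 (insert('q')): buffer="dqqpqqgqsv" (len 10), cursors c3@3 c4@3 c1@6 c2@8, authorship .34..1.2..
After op 7 (insert('e')): buffer="dqqeepqqegqesv" (len 14), cursors c3@5 c4@5 c1@9 c2@12, authorship .3434..11.22..
After op 8 (insert('x')): buffer="dqqeexxpqqexgqexsv" (len 18), cursors c3@7 c4@7 c1@12 c2@16, authorship .343434..111.222..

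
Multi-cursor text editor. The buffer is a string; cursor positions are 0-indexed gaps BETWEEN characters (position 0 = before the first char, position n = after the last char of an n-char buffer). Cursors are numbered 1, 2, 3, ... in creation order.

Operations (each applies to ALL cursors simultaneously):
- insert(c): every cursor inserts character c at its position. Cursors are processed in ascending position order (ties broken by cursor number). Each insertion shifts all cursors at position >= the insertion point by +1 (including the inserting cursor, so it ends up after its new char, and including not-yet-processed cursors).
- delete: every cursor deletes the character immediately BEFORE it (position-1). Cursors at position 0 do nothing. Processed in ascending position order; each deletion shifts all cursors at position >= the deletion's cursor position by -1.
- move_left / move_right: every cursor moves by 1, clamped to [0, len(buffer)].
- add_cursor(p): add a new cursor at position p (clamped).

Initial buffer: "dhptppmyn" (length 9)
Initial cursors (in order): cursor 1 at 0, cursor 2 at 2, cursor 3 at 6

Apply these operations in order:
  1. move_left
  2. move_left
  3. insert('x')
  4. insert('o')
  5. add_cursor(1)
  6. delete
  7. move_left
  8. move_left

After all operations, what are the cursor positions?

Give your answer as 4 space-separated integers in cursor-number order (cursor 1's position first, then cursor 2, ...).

Answer: 0 0 4 0

Derivation:
After op 1 (move_left): buffer="dhptppmyn" (len 9), cursors c1@0 c2@1 c3@5, authorship .........
After op 2 (move_left): buffer="dhptppmyn" (len 9), cursors c1@0 c2@0 c3@4, authorship .........
After op 3 (insert('x')): buffer="xxdhptxppmyn" (len 12), cursors c1@2 c2@2 c3@7, authorship 12....3.....
After op 4 (insert('o')): buffer="xxoodhptxoppmyn" (len 15), cursors c1@4 c2@4 c3@10, authorship 1212....33.....
After op 5 (add_cursor(1)): buffer="xxoodhptxoppmyn" (len 15), cursors c4@1 c1@4 c2@4 c3@10, authorship 1212....33.....
After op 6 (delete): buffer="xdhptxppmyn" (len 11), cursors c4@0 c1@1 c2@1 c3@6, authorship 2....3.....
After op 7 (move_left): buffer="xdhptxppmyn" (len 11), cursors c1@0 c2@0 c4@0 c3@5, authorship 2....3.....
After op 8 (move_left): buffer="xdhptxppmyn" (len 11), cursors c1@0 c2@0 c4@0 c3@4, authorship 2....3.....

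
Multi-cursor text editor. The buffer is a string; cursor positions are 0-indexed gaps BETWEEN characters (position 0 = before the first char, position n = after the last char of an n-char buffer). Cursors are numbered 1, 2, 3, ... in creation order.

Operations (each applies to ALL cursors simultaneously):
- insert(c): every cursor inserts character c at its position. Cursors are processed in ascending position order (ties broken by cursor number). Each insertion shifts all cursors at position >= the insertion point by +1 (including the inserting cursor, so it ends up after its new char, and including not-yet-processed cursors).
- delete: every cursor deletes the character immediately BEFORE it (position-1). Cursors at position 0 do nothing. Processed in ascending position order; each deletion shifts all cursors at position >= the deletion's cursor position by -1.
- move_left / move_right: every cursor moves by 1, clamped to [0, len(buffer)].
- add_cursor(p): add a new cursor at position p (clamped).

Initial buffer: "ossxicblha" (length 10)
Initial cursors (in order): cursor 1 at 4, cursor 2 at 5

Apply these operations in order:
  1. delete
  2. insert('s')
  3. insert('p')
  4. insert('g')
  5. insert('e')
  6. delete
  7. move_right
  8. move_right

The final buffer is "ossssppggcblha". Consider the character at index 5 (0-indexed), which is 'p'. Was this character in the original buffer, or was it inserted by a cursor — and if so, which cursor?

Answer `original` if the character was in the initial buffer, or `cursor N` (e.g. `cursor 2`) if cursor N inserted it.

After op 1 (delete): buffer="osscblha" (len 8), cursors c1@3 c2@3, authorship ........
After op 2 (insert('s')): buffer="osssscblha" (len 10), cursors c1@5 c2@5, authorship ...12.....
After op 3 (insert('p')): buffer="ossssppcblha" (len 12), cursors c1@7 c2@7, authorship ...1212.....
After op 4 (insert('g')): buffer="ossssppggcblha" (len 14), cursors c1@9 c2@9, authorship ...121212.....
After op 5 (insert('e')): buffer="ossssppggeecblha" (len 16), cursors c1@11 c2@11, authorship ...12121212.....
After op 6 (delete): buffer="ossssppggcblha" (len 14), cursors c1@9 c2@9, authorship ...121212.....
After op 7 (move_right): buffer="ossssppggcblha" (len 14), cursors c1@10 c2@10, authorship ...121212.....
After op 8 (move_right): buffer="ossssppggcblha" (len 14), cursors c1@11 c2@11, authorship ...121212.....
Authorship (.=original, N=cursor N): . . . 1 2 1 2 1 2 . . . . .
Index 5: author = 1

Answer: cursor 1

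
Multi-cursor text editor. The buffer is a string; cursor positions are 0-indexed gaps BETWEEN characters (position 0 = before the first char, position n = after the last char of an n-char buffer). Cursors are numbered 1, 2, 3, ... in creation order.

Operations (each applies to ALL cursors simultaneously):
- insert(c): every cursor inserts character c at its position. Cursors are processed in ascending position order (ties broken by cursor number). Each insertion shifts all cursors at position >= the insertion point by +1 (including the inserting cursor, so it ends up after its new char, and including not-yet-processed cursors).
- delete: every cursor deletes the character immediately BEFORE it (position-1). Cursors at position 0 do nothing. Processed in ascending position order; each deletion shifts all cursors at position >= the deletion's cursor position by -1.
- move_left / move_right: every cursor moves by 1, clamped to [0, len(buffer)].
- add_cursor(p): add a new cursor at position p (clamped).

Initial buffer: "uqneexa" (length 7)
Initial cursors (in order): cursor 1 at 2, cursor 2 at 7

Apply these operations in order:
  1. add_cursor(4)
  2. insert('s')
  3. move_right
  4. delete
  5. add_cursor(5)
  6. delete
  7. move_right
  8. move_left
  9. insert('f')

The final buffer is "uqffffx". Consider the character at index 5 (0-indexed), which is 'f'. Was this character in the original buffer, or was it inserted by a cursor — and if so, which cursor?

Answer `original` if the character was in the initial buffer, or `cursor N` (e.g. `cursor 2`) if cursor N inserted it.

After op 1 (add_cursor(4)): buffer="uqneexa" (len 7), cursors c1@2 c3@4 c2@7, authorship .......
After op 2 (insert('s')): buffer="uqsnesexas" (len 10), cursors c1@3 c3@6 c2@10, authorship ..1..3...2
After op 3 (move_right): buffer="uqsnesexas" (len 10), cursors c1@4 c3@7 c2@10, authorship ..1..3...2
After op 4 (delete): buffer="uqsesxa" (len 7), cursors c1@3 c3@5 c2@7, authorship ..1.3..
After op 5 (add_cursor(5)): buffer="uqsesxa" (len 7), cursors c1@3 c3@5 c4@5 c2@7, authorship ..1.3..
After op 6 (delete): buffer="uqx" (len 3), cursors c1@2 c3@2 c4@2 c2@3, authorship ...
After op 7 (move_right): buffer="uqx" (len 3), cursors c1@3 c2@3 c3@3 c4@3, authorship ...
After op 8 (move_left): buffer="uqx" (len 3), cursors c1@2 c2@2 c3@2 c4@2, authorship ...
After op 9 (insert('f')): buffer="uqffffx" (len 7), cursors c1@6 c2@6 c3@6 c4@6, authorship ..1234.
Authorship (.=original, N=cursor N): . . 1 2 3 4 .
Index 5: author = 4

Answer: cursor 4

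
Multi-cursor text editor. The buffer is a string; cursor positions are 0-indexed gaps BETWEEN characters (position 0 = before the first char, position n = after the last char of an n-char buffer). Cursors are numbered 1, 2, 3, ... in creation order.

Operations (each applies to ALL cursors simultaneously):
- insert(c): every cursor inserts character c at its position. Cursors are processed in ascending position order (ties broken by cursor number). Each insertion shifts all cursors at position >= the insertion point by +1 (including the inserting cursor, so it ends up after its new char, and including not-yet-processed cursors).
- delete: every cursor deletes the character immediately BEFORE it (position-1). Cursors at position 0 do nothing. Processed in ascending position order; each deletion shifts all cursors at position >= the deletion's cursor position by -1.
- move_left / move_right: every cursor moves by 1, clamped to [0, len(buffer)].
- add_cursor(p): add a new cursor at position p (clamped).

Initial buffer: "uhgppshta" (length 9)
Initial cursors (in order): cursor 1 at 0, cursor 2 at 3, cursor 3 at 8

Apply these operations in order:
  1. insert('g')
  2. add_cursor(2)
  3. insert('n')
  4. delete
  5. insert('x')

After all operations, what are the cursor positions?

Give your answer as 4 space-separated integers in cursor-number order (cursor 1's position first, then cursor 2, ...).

Answer: 2 8 15 4

Derivation:
After op 1 (insert('g')): buffer="guhggppshtga" (len 12), cursors c1@1 c2@5 c3@11, authorship 1...2.....3.
After op 2 (add_cursor(2)): buffer="guhggppshtga" (len 12), cursors c1@1 c4@2 c2@5 c3@11, authorship 1...2.....3.
After op 3 (insert('n')): buffer="gnunhggnppshtgna" (len 16), cursors c1@2 c4@4 c2@8 c3@15, authorship 11.4..22.....33.
After op 4 (delete): buffer="guhggppshtga" (len 12), cursors c1@1 c4@2 c2@5 c3@11, authorship 1...2.....3.
After op 5 (insert('x')): buffer="gxuxhggxppshtgxa" (len 16), cursors c1@2 c4@4 c2@8 c3@15, authorship 11.4..22.....33.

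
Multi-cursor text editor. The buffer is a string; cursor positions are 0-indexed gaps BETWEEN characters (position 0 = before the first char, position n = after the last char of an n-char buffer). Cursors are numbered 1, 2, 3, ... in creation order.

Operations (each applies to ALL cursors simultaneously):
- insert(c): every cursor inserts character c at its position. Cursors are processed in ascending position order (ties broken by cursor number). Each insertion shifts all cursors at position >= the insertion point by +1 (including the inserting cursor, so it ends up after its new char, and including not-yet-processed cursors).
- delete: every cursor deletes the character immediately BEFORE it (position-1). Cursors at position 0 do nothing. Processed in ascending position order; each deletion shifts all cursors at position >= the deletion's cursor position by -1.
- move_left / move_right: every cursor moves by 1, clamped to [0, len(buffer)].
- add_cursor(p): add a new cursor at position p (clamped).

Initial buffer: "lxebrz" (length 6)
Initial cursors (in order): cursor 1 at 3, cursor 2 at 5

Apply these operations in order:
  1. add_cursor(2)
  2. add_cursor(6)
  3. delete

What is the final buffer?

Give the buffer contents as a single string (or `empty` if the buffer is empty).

Answer: lb

Derivation:
After op 1 (add_cursor(2)): buffer="lxebrz" (len 6), cursors c3@2 c1@3 c2@5, authorship ......
After op 2 (add_cursor(6)): buffer="lxebrz" (len 6), cursors c3@2 c1@3 c2@5 c4@6, authorship ......
After op 3 (delete): buffer="lb" (len 2), cursors c1@1 c3@1 c2@2 c4@2, authorship ..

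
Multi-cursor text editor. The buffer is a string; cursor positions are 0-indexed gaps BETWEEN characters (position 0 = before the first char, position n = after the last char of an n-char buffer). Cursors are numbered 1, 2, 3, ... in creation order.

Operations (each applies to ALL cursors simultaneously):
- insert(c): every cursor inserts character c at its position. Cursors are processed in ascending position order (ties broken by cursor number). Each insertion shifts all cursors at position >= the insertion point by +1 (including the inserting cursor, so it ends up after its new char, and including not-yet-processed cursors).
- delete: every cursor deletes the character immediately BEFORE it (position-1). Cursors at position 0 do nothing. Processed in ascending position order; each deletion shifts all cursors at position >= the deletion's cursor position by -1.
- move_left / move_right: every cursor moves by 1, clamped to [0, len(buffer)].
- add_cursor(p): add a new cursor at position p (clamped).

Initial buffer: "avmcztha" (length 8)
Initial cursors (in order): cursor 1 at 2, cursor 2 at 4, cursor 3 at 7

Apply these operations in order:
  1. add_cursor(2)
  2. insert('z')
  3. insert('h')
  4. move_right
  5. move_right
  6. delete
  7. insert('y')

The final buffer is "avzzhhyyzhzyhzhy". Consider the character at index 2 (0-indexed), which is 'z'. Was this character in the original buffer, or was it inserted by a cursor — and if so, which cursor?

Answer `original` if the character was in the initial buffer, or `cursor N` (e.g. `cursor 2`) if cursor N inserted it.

Answer: cursor 1

Derivation:
After op 1 (add_cursor(2)): buffer="avmcztha" (len 8), cursors c1@2 c4@2 c2@4 c3@7, authorship ........
After op 2 (insert('z')): buffer="avzzmczzthza" (len 12), cursors c1@4 c4@4 c2@7 c3@11, authorship ..14..2...3.
After op 3 (insert('h')): buffer="avzzhhmczhzthzha" (len 16), cursors c1@6 c4@6 c2@10 c3@15, authorship ..1414..22...33.
After op 4 (move_right): buffer="avzzhhmczhzthzha" (len 16), cursors c1@7 c4@7 c2@11 c3@16, authorship ..1414..22...33.
After op 5 (move_right): buffer="avzzhhmczhzthzha" (len 16), cursors c1@8 c4@8 c2@12 c3@16, authorship ..1414..22...33.
After op 6 (delete): buffer="avzzhhzhzhzh" (len 12), cursors c1@6 c4@6 c2@9 c3@12, authorship ..141422..33
After op 7 (insert('y')): buffer="avzzhhyyzhzyhzhy" (len 16), cursors c1@8 c4@8 c2@12 c3@16, authorship ..14141422.2.333
Authorship (.=original, N=cursor N): . . 1 4 1 4 1 4 2 2 . 2 . 3 3 3
Index 2: author = 1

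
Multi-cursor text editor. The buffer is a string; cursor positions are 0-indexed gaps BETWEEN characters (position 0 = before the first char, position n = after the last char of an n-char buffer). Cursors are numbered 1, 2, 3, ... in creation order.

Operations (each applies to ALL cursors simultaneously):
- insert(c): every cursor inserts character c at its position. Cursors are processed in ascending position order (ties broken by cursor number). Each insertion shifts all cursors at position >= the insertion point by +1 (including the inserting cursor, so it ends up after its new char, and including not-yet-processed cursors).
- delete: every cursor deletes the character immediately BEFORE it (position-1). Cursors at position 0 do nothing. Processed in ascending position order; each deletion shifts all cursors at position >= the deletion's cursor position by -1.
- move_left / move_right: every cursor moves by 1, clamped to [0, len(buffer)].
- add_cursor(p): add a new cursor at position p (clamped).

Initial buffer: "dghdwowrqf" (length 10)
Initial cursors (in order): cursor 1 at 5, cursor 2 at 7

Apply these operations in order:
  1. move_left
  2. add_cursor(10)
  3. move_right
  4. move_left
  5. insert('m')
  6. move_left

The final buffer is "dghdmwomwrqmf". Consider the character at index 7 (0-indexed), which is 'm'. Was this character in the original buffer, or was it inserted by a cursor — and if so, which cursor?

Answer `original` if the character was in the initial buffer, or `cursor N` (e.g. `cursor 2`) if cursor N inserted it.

Answer: cursor 2

Derivation:
After op 1 (move_left): buffer="dghdwowrqf" (len 10), cursors c1@4 c2@6, authorship ..........
After op 2 (add_cursor(10)): buffer="dghdwowrqf" (len 10), cursors c1@4 c2@6 c3@10, authorship ..........
After op 3 (move_right): buffer="dghdwowrqf" (len 10), cursors c1@5 c2@7 c3@10, authorship ..........
After op 4 (move_left): buffer="dghdwowrqf" (len 10), cursors c1@4 c2@6 c3@9, authorship ..........
After op 5 (insert('m')): buffer="dghdmwomwrqmf" (len 13), cursors c1@5 c2@8 c3@12, authorship ....1..2...3.
After op 6 (move_left): buffer="dghdmwomwrqmf" (len 13), cursors c1@4 c2@7 c3@11, authorship ....1..2...3.
Authorship (.=original, N=cursor N): . . . . 1 . . 2 . . . 3 .
Index 7: author = 2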